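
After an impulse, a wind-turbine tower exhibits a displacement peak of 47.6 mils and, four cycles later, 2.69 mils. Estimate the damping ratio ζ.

0.114

Logarithmic decrement δ = (1/n)·ln(x₀/x_n) = (1/4)·ln(47.6/2.69) = (1/4)·ln(17.70) = 0.7183.
ζ = δ/√(4π² + δ²) = 0.7183/√(39.48 + 0.516) = 0.7183/6.324 = 0.1136.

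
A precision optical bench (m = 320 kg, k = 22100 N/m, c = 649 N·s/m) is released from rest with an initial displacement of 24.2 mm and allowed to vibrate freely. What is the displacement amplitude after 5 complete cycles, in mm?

ζ = c/(2√(km)) = 649/(2√(22100 × 320)) = 649/5319 = 0.1220.
Logarithmic decrement δ = 2πζ/√(1 − ζ²) = 2π × 0.1220/√(1 − 0.0149) = 0.7725.
After n cycles, x_n/x₀ = e^(−nδ), so x_5 = 24.2 × e^(−5 × 0.7725) = 24.2 × 0.02102 = 0.5087 mm.

0.509 mm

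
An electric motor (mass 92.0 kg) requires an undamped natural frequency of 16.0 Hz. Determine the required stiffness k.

930000 N/m

ω_n = 2πf_n = 2π × 16.0 = 100.5 rad/s.
k = m·ω_n² = 92.0 × 100.5² = 92.0 × 10110 = 929800 N/m.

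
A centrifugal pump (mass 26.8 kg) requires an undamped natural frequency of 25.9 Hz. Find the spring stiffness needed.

710000 N/m

ω_n = 2πf_n = 2π × 25.9 = 162.7 rad/s.
k = m·ω_n² = 26.8 × 162.7² = 26.8 × 26480 = 709700 N/m.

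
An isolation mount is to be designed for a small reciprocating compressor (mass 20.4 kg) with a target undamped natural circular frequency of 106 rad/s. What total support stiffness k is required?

229000 N/m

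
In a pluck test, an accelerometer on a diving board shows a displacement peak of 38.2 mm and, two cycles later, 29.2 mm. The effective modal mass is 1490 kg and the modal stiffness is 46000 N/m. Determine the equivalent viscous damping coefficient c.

Logarithmic decrement δ = (1/n)·ln(x₀/x_n) = (1/2)·ln(38.2/29.2) = (1/2)·ln(1.308) = 0.1343.
ζ = δ/√(4π² + δ²) = 0.1343/√(39.48 + 0.0180) = 0.1343/6.285 = 0.02137.
c = ζ · 2√(km) = 0.02137 × 2√(46000 × 1490) = 0.02137 × 16560 = 353.9 N·s/m.

354 N·s/m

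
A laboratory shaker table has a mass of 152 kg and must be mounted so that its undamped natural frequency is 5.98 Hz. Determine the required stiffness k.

ω_n = 2πf_n = 2π × 5.98 = 37.57 rad/s.
k = m·ω_n² = 152 × 37.57² = 152 × 1412 = 214600 N/m.

215000 N/m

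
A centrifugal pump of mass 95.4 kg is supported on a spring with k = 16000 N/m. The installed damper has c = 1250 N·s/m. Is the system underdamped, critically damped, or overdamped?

underdamped

c_c = 2√(k·m) = 2471 N·s/m; ζ = c/c_c = 1250/2471 = 0.506.
Since ζ < 1 the system is underdamped.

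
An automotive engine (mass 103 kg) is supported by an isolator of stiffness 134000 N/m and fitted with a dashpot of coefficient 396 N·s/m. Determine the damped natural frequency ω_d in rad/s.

ω_n = √(k/m) = √(134000/103) = 36.07 rad/s.
Critical damping c_c = 2√(k·m) = 2√(134000 × 103) = 7430 N·s/m, so ζ = c/c_c = 396/7430 = 0.05330.
ω_d = ω_n√(1 − ζ²) = 36.07 × √(1 − 0.00284) = 36.02 rad/s.

36.0 rad/s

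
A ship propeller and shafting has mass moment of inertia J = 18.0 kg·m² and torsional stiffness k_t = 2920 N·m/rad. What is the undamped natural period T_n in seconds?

0.493 s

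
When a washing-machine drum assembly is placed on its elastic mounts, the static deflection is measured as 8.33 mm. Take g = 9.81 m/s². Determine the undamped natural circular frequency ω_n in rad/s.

ω_n = √(g/δ_st) = √(9.81/0.00833) = √1178 = 34.32 rad/s.

34.3 rad/s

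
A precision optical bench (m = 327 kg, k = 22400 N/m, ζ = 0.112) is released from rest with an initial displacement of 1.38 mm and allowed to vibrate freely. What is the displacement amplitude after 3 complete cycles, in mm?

0.165 mm

Logarithmic decrement δ = 2πζ/√(1 − ζ²) = 2π × 0.1120/√(1 − 0.0125) = 0.7082.
After n cycles, x_n/x₀ = e^(−nδ), so x_3 = 1.38 × e^(−3 × 0.7082) = 1.38 × 0.1195 = 0.1649 mm.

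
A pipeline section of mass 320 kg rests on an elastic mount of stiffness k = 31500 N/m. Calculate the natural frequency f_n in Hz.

ω_n = √(k/m) = √(31500/320) = √98.44 = 9.922 rad/s.
f_n = ω_n/(2π) = 9.922/6.283 = 1.579 Hz.

1.58 Hz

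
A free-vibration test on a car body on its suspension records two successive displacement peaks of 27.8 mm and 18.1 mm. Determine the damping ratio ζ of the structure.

Logarithmic decrement δ = (1/n)·ln(x₀/x_n) = (1/1)·ln(27.8/18.1) = (1/1)·ln(1.536) = 0.4291.
ζ = δ/√(4π² + δ²) = 0.4291/√(39.48 + 0.184) = 0.4291/6.298 = 0.06814.

0.0681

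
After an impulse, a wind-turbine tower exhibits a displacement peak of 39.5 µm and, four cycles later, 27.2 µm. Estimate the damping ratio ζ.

0.0148

Logarithmic decrement δ = (1/n)·ln(x₀/x_n) = (1/4)·ln(39.5/27.2) = (1/4)·ln(1.452) = 0.09327.
ζ = δ/√(4π² + δ²) = 0.09327/√(39.48 + 0.00870) = 0.09327/6.284 = 0.01484.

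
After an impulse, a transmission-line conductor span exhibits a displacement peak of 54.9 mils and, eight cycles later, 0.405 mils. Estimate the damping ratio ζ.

Logarithmic decrement δ = (1/n)·ln(x₀/x_n) = (1/8)·ln(54.9/0.405) = (1/8)·ln(135.6) = 0.6137.
ζ = δ/√(4π² + δ²) = 0.6137/√(39.48 + 0.377) = 0.6137/6.313 = 0.09721.

0.0972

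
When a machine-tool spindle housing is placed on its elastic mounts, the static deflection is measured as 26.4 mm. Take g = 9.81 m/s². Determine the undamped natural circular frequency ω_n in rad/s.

19.3 rad/s

ω_n = √(g/δ_st) = √(9.81/0.0264) = √371.6 = 19.28 rad/s.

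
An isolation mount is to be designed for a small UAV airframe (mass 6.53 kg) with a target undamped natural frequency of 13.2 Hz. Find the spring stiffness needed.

44900 N/m

ω_n = 2πf_n = 2π × 13.2 = 82.94 rad/s.
k = m·ω_n² = 6.53 × 82.94² = 6.53 × 6879 = 44920 N/m.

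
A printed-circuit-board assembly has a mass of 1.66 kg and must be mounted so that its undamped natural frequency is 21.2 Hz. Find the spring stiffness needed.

ω_n = 2πf_n = 2π × 21.2 = 133.2 rad/s.
k = m·ω_n² = 1.66 × 133.2² = 1.66 × 17740 = 29450 N/m.

29500 N/m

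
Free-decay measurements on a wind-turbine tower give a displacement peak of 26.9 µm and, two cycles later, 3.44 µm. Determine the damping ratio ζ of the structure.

0.162

Logarithmic decrement δ = (1/n)·ln(x₀/x_n) = (1/2)·ln(26.9/3.44) = (1/2)·ln(7.820) = 1.028.
ζ = δ/√(4π² + δ²) = 1.028/√(39.48 + 1.06) = 1.028/6.367 = 0.1615.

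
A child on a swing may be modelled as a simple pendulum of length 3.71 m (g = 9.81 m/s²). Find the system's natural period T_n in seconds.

3.86 s

For a simple pendulum ω_n = √(g/L) = √(9.81/3.71) = √2.644 = 1.626 rad/s.
T_n = 2π/ω_n = 6.283/1.626 = 3.864 s.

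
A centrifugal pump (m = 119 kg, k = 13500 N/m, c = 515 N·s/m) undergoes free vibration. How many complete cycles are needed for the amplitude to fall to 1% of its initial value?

4 cycles

ζ = c/(2√(km)) = 515/(2√(13500 × 119)) = 515/2535 = 0.2032.
Logarithmic decrement δ = 2πζ/√(1 − ζ²) = 2π × 0.2032/√(1 − 0.0413) = 1.304.
x_n/x₀ = e^(−nδ) ≤ 0.01; take ln: n ≥ ln(1/0.01)/δ = 4.605/1.304 = 3.532.
So 4 complete cycles are required.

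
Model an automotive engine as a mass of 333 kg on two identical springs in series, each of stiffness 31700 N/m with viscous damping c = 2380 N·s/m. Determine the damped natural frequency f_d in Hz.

Series springs: 1/k_eq = 2/31700, so k_eq = 31700/2 = 15850 N/m.
ω_n = √(k_eq/m) = √(15850/333) = 6.899 rad/s.
Critical damping c_c = 2√(k_eq·m) = 2√(15850 × 333) = 4595 N·s/m, so ζ = c/c_c = 2380/4595 = 0.5180.
ω_d = ω_n√(1 − ζ²) = 6.899 × √(1 − 0.268) = 5.901 rad/s.
f_d = ω_d/(2π) = 0.9392 Hz.

0.939 Hz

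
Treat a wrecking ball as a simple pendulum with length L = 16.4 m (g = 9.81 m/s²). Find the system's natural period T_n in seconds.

8.12 s

For a simple pendulum ω_n = √(g/L) = √(9.81/16.4) = √0.5982 = 0.7734 rad/s.
T_n = 2π/ω_n = 6.283/0.7734 = 8.124 s.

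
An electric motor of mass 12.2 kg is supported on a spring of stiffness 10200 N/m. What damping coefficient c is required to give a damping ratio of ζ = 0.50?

c_c = 2√(k·m) = 2√(10200 × 12.2) = 705.5 N·s/m.
c = ζ·c_c = 0.50 × 705.5 = 352.8 N·s/m.

353 N·s/m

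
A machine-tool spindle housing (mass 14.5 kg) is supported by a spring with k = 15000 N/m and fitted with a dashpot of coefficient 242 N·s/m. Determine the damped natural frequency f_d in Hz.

ω_n = √(k/m) = √(15000/14.5) = 32.16 rad/s.
Critical damping c_c = 2√(k·m) = 2√(15000 × 14.5) = 932.7 N·s/m, so ζ = c/c_c = 242/932.7 = 0.2595.
ω_d = ω_n√(1 − ζ²) = 32.16 × √(1 − 0.0673) = 31.06 rad/s.
f_d = ω_d/(2π) = 4.944 Hz.

4.94 Hz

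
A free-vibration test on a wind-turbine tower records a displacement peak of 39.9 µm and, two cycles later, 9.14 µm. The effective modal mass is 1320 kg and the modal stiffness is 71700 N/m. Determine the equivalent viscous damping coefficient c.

2270 N·s/m

Logarithmic decrement δ = (1/n)·ln(x₀/x_n) = (1/2)·ln(39.9/9.14) = (1/2)·ln(4.365) = 0.7369.
ζ = δ/√(4π² + δ²) = 0.7369/√(39.48 + 0.543) = 0.7369/6.326 = 0.1165.
c = ζ · 2√(km) = 0.1165 × 2√(71700 × 1320) = 0.1165 × 19460 = 2266 N·s/m.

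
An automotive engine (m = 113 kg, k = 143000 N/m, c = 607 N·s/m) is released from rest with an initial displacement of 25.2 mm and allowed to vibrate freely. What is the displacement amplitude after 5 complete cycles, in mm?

2.34 mm

ζ = c/(2√(km)) = 607/(2√(143000 × 113)) = 607/8040 = 0.07550.
Logarithmic decrement δ = 2πζ/√(1 − ζ²) = 2π × 0.07550/√(1 − 0.00570) = 0.4757.
After n cycles, x_n/x₀ = e^(−nδ), so x_5 = 25.2 × e^(−5 × 0.4757) = 25.2 × 0.09267 = 2.335 mm.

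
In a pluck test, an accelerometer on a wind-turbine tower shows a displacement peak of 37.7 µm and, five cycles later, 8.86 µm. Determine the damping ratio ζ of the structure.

0.0460

Logarithmic decrement δ = (1/n)·ln(x₀/x_n) = (1/5)·ln(37.7/8.86) = (1/5)·ln(4.255) = 0.2896.
ζ = δ/√(4π² + δ²) = 0.2896/√(39.48 + 0.0839) = 0.2896/6.290 = 0.04605.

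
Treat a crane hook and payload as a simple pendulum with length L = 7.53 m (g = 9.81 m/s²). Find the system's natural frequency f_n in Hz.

For a simple pendulum ω_n = √(g/L) = √(9.81/7.53) = √1.303 = 1.141 rad/s.
f_n = ω_n/(2π) = 1.141/6.283 = 0.1817 Hz.

0.182 Hz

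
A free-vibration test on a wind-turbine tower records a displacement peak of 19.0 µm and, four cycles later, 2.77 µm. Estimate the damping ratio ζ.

0.0764

Logarithmic decrement δ = (1/n)·ln(x₀/x_n) = (1/4)·ln(19.0/2.77) = (1/4)·ln(6.859) = 0.4814.
ζ = δ/√(4π² + δ²) = 0.4814/√(39.48 + 0.232) = 0.4814/6.302 = 0.07639.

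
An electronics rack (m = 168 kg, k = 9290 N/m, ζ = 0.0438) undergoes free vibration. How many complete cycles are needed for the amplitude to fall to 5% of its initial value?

11 cycles

Logarithmic decrement δ = 2πζ/√(1 − ζ²) = 2π × 0.04380/√(1 − 0.00192) = 0.2755.
x_n/x₀ = e^(−nδ) ≤ 0.05; take ln: n ≥ ln(1/0.05)/δ = 2.996/0.2755 = 10.88.
So 11 complete cycles are required.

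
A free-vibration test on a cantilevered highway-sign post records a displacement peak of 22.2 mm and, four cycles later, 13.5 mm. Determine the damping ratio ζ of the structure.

0.0198

Logarithmic decrement δ = (1/n)·ln(x₀/x_n) = (1/4)·ln(22.2/13.5) = (1/4)·ln(1.644) = 0.1244.
ζ = δ/√(4π² + δ²) = 0.1244/√(39.48 + 0.0155) = 0.1244/6.284 = 0.01979.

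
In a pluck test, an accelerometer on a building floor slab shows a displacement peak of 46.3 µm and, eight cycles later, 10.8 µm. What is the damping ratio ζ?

0.0289

Logarithmic decrement δ = (1/n)·ln(x₀/x_n) = (1/8)·ln(46.3/10.8) = (1/8)·ln(4.287) = 0.1819.
ζ = δ/√(4π² + δ²) = 0.1819/√(39.48 + 0.0331) = 0.1819/6.286 = 0.02895.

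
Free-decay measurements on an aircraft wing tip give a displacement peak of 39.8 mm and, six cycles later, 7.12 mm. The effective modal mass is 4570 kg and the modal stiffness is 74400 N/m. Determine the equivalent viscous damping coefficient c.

Logarithmic decrement δ = (1/n)·ln(x₀/x_n) = (1/6)·ln(39.8/7.12) = (1/6)·ln(5.590) = 0.2868.
ζ = δ/√(4π² + δ²) = 0.2868/√(39.48 + 0.0823) = 0.2868/6.290 = 0.04560.
c = ζ · 2√(km) = 0.04560 × 2√(74400 × 4570) = 0.04560 × 36880 = 1682 N·s/m.

1680 N·s/m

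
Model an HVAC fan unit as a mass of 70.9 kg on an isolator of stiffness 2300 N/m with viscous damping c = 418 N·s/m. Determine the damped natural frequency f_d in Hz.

0.776 Hz

ω_n = √(k/m) = √(2300/70.9) = 5.696 rad/s.
Critical damping c_c = 2√(k·m) = 2√(2300 × 70.9) = 807.6 N·s/m, so ζ = c/c_c = 418/807.6 = 0.5176.
ω_d = ω_n√(1 − ζ²) = 5.696 × √(1 − 0.268) = 4.873 rad/s.
f_d = ω_d/(2π) = 0.7756 Hz.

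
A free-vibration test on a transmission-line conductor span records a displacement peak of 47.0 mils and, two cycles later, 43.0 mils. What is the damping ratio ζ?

0.00708

Logarithmic decrement δ = (1/n)·ln(x₀/x_n) = (1/2)·ln(47.0/43.0) = (1/2)·ln(1.093) = 0.04447.
ζ = δ/√(4π² + δ²) = 0.04447/√(39.48 + 0.00198) = 0.04447/6.283 = 0.007078.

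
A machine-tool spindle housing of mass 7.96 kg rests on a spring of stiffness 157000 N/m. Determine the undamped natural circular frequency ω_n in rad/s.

ω_n = √(k/m) = √(157000/7.96) = √19720 = 140.4 rad/s.

140 rad/s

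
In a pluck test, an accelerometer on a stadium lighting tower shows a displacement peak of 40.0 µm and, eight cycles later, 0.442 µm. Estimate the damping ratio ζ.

0.0893

Logarithmic decrement δ = (1/n)·ln(x₀/x_n) = (1/8)·ln(40.0/0.442) = (1/8)·ln(90.50) = 0.5632.
ζ = δ/√(4π² + δ²) = 0.5632/√(39.48 + 0.317) = 0.5632/6.308 = 0.08927.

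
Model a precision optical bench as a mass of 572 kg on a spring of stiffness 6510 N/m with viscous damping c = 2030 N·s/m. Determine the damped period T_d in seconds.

2.19 s

ω_n = √(k/m) = √(6510/572) = 3.374 rad/s.
Critical damping c_c = 2√(k·m) = 2√(6510 × 572) = 3859 N·s/m, so ζ = c/c_c = 2030/3859 = 0.5260.
ω_d = ω_n√(1 − ζ²) = 3.374 × √(1 − 0.277) = 2.869 rad/s.
T_d = 2π/ω_d = 2.190 s.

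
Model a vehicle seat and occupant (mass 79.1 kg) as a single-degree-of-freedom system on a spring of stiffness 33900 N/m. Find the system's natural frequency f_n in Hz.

ω_n = √(k/m) = √(33900/79.1) = √428.6 = 20.70 rad/s.
f_n = ω_n/(2π) = 20.70/6.283 = 3.295 Hz.

3.29 Hz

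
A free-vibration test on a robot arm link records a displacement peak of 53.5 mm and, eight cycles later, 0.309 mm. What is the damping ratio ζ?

Logarithmic decrement δ = (1/n)·ln(x₀/x_n) = (1/8)·ln(53.5/0.309) = (1/8)·ln(173.1) = 0.6443.
ζ = δ/√(4π² + δ²) = 0.6443/√(39.48 + 0.415) = 0.6443/6.316 = 0.1020.

0.102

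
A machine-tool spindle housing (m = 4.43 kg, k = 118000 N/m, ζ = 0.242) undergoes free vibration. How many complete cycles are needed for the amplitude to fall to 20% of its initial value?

2 cycles

Logarithmic decrement δ = 2πζ/√(1 − ζ²) = 2π × 0.2420/√(1 − 0.0586) = 1.567.
x_n/x₀ = e^(−nδ) ≤ 0.2; take ln: n ≥ ln(1/0.2)/δ = 1.609/1.567 = 1.027.
So 2 complete cycles are required.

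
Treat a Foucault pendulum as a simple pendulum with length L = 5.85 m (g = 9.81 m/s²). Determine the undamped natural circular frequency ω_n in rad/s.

For a simple pendulum ω_n = √(g/L) = √(9.81/5.85) = √1.677 = 1.295 rad/s.

1.29 rad/s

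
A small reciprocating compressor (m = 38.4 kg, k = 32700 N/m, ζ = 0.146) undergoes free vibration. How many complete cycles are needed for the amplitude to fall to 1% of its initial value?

5 cycles

Logarithmic decrement δ = 2πζ/√(1 − ζ²) = 2π × 0.1460/√(1 − 0.0213) = 0.9273.
x_n/x₀ = e^(−nδ) ≤ 0.01; take ln: n ≥ ln(1/0.01)/δ = 4.605/0.9273 = 4.966.
So 5 complete cycles are required.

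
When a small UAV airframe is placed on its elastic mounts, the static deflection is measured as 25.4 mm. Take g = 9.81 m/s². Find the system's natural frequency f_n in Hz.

3.13 Hz

ω_n = √(g/δ_st) = √(9.81/0.0254) = √386.2 = 19.65 rad/s.
f_n = ω_n/(2π) = 19.65/6.283 = 3.128 Hz.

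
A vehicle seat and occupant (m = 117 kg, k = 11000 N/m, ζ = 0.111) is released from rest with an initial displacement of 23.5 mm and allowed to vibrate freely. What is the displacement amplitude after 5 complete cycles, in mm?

0.703 mm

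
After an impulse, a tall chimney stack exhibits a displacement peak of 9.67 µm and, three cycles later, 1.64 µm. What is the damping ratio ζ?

Logarithmic decrement δ = (1/n)·ln(x₀/x_n) = (1/3)·ln(9.67/1.64) = (1/3)·ln(5.896) = 0.5914.
ζ = δ/√(4π² + δ²) = 0.5914/√(39.48 + 0.350) = 0.5914/6.311 = 0.09372.

0.0937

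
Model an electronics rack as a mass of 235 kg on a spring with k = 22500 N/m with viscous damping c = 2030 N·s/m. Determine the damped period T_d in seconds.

0.716 s

ω_n = √(k/m) = √(22500/235) = 9.785 rad/s.
Critical damping c_c = 2√(k·m) = 2√(22500 × 235) = 4599 N·s/m, so ζ = c/c_c = 2030/4599 = 0.4414.
ω_d = ω_n√(1 − ζ²) = 9.785 × √(1 − 0.195) = 8.780 rad/s.
T_d = 2π/ω_d = 0.7156 s.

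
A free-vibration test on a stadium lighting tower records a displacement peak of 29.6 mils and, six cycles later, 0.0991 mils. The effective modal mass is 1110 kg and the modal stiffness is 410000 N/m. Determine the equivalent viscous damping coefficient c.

6380 N·s/m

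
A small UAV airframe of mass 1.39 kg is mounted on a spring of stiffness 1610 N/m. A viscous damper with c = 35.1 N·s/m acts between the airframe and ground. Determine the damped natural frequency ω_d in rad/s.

31.6 rad/s

ω_n = √(k/m) = √(1610/1.39) = 34.03 rad/s.
Critical damping c_c = 2√(k·m) = 2√(1610 × 1.39) = 94.61 N·s/m, so ζ = c/c_c = 35.1/94.61 = 0.3710.
ω_d = ω_n√(1 − ζ²) = 34.03 × √(1 − 0.138) = 31.60 rad/s.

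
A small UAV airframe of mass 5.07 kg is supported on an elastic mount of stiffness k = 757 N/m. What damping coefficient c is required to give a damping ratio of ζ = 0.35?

43.4 N·s/m

c_c = 2√(k·m) = 2√(757.0 × 5.07) = 123.9 N·s/m.
c = ζ·c_c = 0.35 × 123.9 = 43.37 N·s/m.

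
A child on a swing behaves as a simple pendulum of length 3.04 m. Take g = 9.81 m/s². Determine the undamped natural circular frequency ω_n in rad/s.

For a simple pendulum ω_n = √(g/L) = √(9.81/3.04) = √3.227 = 1.796 rad/s.

1.80 rad/s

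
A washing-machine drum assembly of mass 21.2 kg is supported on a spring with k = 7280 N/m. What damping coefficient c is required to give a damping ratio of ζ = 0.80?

629 N·s/m

c_c = 2√(k·m) = 2√(7280 × 21.2) = 785.7 N·s/m.
c = ζ·c_c = 0.80 × 785.7 = 628.6 N·s/m.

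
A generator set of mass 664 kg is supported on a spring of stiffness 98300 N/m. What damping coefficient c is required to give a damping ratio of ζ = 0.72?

11600 N·s/m

c_c = 2√(k·m) = 2√(98300 × 664) = 16160 N·s/m.
c = ζ·c_c = 0.72 × 16160 = 11630 N·s/m.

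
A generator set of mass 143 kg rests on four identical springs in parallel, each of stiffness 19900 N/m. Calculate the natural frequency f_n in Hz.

3.75 Hz

Parallel springs add: k_eq = 4 × 19900 = 79600 N/m.
ω_n = √(k_eq/m) = √(79600/143) = √556.6 = 23.59 rad/s.
f_n = ω_n/(2π) = 23.59/6.283 = 3.755 Hz.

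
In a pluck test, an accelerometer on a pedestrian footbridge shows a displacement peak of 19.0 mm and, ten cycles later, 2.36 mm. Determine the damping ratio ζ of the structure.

0.0332

Logarithmic decrement δ = (1/n)·ln(x₀/x_n) = (1/10)·ln(19.0/2.36) = (1/10)·ln(8.051) = 0.2086.
ζ = δ/√(4π² + δ²) = 0.2086/√(39.48 + 0.0435) = 0.2086/6.287 = 0.03318.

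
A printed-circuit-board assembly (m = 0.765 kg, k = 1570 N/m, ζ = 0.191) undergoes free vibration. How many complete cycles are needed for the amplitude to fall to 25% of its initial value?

2 cycles

Logarithmic decrement δ = 2πζ/√(1 − ζ²) = 2π × 0.1910/√(1 − 0.0365) = 1.223.
x_n/x₀ = e^(−nδ) ≤ 0.25; take ln: n ≥ ln(1/0.25)/δ = 1.386/1.223 = 1.134.
So 2 complete cycles are required.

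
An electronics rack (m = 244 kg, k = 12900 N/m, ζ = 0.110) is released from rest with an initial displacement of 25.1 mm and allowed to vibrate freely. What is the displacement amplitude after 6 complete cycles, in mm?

0.387 mm

Logarithmic decrement δ = 2πζ/√(1 − ζ²) = 2π × 0.1100/√(1 − 0.0121) = 0.6954.
After n cycles, x_n/x₀ = e^(−nδ), so x_6 = 25.1 × e^(−6 × 0.6954) = 25.1 × 0.01542 = 0.3870 mm.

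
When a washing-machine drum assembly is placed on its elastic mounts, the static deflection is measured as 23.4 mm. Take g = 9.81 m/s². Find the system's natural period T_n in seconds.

0.307 s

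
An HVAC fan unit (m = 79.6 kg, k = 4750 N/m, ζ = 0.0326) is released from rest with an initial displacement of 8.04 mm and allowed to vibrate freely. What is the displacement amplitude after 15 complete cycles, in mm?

Logarithmic decrement δ = 2πζ/√(1 − ζ²) = 2π × 0.03260/√(1 − 0.00106) = 0.2049.
After n cycles, x_n/x₀ = e^(−nδ), so x_15 = 8.04 × e^(−15 × 0.2049) = 8.04 × 0.04623 = 0.3717 mm.

0.372 mm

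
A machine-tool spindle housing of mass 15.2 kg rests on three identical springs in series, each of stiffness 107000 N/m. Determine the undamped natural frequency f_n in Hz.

7.71 Hz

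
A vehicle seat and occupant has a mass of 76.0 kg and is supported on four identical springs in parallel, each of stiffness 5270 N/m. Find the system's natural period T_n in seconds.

Parallel springs add: k_eq = 4 × 5270 = 21080 N/m.
ω_n = √(k_eq/m) = √(21080/76.0) = √277.4 = 16.65 rad/s.
T_n = 2π/ω_n = 6.283/16.65 = 0.3773 s.

0.377 s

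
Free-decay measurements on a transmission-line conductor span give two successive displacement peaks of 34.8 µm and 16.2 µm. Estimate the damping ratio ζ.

Logarithmic decrement δ = (1/n)·ln(x₀/x_n) = (1/1)·ln(34.8/16.2) = (1/1)·ln(2.148) = 0.7646.
ζ = δ/√(4π² + δ²) = 0.7646/√(39.48 + 0.585) = 0.7646/6.330 = 0.1208.

0.121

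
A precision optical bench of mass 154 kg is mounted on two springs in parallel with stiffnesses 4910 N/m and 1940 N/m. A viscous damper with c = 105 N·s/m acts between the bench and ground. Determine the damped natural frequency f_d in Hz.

Parallel springs add: k_eq = 4910 + 1940 = 6850 N/m.
ω_n = √(k_eq/m) = √(6850/154) = 6.669 rad/s.
Critical damping c_c = 2√(k_eq·m) = 2√(6850 × 154) = 2054 N·s/m, so ζ = c/c_c = 105/2054 = 0.05112.
ω_d = ω_n√(1 − ζ²) = 6.669 × √(1 − 0.00261) = 6.661 rad/s.
f_d = ω_d/(2π) = 1.060 Hz.

1.06 Hz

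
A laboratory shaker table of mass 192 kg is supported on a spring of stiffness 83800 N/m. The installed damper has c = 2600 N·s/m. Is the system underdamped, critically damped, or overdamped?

c_c = 2√(k·m) = 8022 N·s/m; ζ = c/c_c = 2600/8022 = 0.324.
Since ζ < 1 the system is underdamped.

underdamped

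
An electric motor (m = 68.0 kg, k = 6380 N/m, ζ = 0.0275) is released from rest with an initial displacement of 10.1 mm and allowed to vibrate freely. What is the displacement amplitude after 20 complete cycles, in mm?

0.318 mm

Logarithmic decrement δ = 2πζ/√(1 − ζ²) = 2π × 0.02750/√(1 − 0.000756) = 0.1729.
After n cycles, x_n/x₀ = e^(−nδ), so x_20 = 10.1 × e^(−20 × 0.1729) = 10.1 × 0.03152 = 0.3184 mm.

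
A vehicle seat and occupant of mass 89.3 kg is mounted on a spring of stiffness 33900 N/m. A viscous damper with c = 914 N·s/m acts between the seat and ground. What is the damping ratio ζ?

0.263

ω_n = √(k/m) = √(33900/89.3) = 19.48 rad/s.
Critical damping c_c = 2√(k·m) = 2√(33900 × 89.3) = 3480 N·s/m, so ζ = c/c_c = 914/3480 = 0.2627.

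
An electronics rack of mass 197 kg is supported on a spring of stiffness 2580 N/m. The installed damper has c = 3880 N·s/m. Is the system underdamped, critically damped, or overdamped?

c_c = 2√(k·m) = 1426 N·s/m; ζ = c/c_c = 3880/1426 = 2.72.
Since ζ > 1 the system is overdamped.

overdamped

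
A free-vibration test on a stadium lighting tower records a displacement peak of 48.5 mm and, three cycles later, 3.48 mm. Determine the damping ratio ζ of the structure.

0.138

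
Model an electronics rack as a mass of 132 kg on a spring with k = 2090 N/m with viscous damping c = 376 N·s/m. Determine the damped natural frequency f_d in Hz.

0.591 Hz

ω_n = √(k/m) = √(2090/132) = 3.979 rad/s.
Critical damping c_c = 2√(k·m) = 2√(2090 × 132) = 1050 N·s/m, so ζ = c/c_c = 376/1050 = 0.3579.
ω_d = ω_n√(1 − ζ²) = 3.979 × √(1 − 0.128) = 3.715 rad/s.
f_d = ω_d/(2π) = 0.5913 Hz.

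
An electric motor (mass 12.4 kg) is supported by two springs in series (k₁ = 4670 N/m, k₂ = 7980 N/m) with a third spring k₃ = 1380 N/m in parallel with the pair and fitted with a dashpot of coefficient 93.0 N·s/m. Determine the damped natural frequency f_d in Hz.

2.91 Hz

Series pair: k_s = k₁k₂/(k₁+k₂) = (4670)(7980)/(4670 + 7980) = 2946 N/m. In parallel with k₃: k_eq = 2946 + 1380 = 4326 N/m.
ω_n = √(k_eq/m) = √(4326/12.4) = 18.68 rad/s.
Critical damping c_c = 2√(k_eq·m) = 2√(4326 × 12.4) = 463.2 N·s/m, so ζ = c/c_c = 93.0/463.2 = 0.2008.
ω_d = ω_n√(1 − ζ²) = 18.68 × √(1 − 0.0403) = 18.30 rad/s.
f_d = ω_d/(2π) = 2.912 Hz.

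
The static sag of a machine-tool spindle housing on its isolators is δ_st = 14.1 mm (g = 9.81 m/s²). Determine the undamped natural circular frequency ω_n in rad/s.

26.4 rad/s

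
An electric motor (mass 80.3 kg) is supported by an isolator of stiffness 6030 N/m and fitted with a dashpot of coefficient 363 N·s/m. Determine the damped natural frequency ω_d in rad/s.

8.37 rad/s

ω_n = √(k/m) = √(6030/80.3) = 8.666 rad/s.
Critical damping c_c = 2√(k·m) = 2√(6030 × 80.3) = 1392 N·s/m, so ζ = c/c_c = 363/1392 = 0.2608.
ω_d = ω_n√(1 − ζ²) = 8.666 × √(1 − 0.0680) = 8.366 rad/s.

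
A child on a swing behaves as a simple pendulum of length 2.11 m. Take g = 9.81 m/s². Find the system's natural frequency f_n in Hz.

For a simple pendulum ω_n = √(g/L) = √(9.81/2.11) = √4.649 = 2.156 rad/s.
f_n = ω_n/(2π) = 2.156/6.283 = 0.3432 Hz.

0.343 Hz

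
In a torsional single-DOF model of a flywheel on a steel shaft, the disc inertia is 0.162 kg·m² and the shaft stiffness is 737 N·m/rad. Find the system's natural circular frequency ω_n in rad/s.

ω_n = √(k_t/J) = √(737/0.162) = √4549 = 67.45 rad/s.

67.4 rad/s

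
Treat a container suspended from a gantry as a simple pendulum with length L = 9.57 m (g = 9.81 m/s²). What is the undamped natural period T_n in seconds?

For a simple pendulum ω_n = √(g/L) = √(9.81/9.57) = √1.025 = 1.012 rad/s.
T_n = 2π/ω_n = 6.283/1.012 = 6.206 s.

6.21 s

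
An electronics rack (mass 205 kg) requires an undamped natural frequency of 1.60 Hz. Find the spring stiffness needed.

ω_n = 2πf_n = 2π × 1.60 = 10.05 rad/s.
k = m·ω_n² = 205 × 10.05² = 205 × 101.1 = 20720 N/m.

20700 N/m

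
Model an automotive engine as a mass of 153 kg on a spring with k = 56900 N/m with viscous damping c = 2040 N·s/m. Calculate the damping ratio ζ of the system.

0.346

ω_n = √(k/m) = √(56900/153) = 19.28 rad/s.
Critical damping c_c = 2√(k·m) = 2√(56900 × 153) = 5901 N·s/m, so ζ = c/c_c = 2040/5901 = 0.3457.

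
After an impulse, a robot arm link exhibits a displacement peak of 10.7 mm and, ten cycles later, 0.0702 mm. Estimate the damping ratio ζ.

0.0797

Logarithmic decrement δ = (1/n)·ln(x₀/x_n) = (1/10)·ln(10.7/0.0702) = (1/10)·ln(152.4) = 0.5027.
ζ = δ/√(4π² + δ²) = 0.5027/√(39.48 + 0.253) = 0.5027/6.303 = 0.07975.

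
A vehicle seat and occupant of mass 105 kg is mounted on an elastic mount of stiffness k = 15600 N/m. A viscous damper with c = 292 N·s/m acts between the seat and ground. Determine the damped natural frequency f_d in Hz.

1.93 Hz

ω_n = √(k/m) = √(15600/105) = 12.19 rad/s.
Critical damping c_c = 2√(k·m) = 2√(15600 × 105) = 2560 N·s/m, so ζ = c/c_c = 292/2560 = 0.1141.
ω_d = ω_n√(1 − ζ²) = 12.19 × √(1 − 0.0130) = 12.11 rad/s.
f_d = ω_d/(2π) = 1.927 Hz.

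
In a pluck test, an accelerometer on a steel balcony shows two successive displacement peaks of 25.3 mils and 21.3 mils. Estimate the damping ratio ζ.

Logarithmic decrement δ = (1/n)·ln(x₀/x_n) = (1/1)·ln(25.3/21.3) = (1/1)·ln(1.188) = 0.1721.
ζ = δ/√(4π² + δ²) = 0.1721/√(39.48 + 0.0296) = 0.1721/6.286 = 0.02738.

0.0274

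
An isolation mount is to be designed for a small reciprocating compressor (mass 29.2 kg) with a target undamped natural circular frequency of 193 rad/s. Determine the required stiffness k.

k = m·ω_n² = 29.2 × 193.0² = 29.2 × 37250 = 1088000 N/m.

1090000 N/m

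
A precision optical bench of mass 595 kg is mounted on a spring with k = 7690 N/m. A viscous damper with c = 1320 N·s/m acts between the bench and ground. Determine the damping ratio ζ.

0.309

ω_n = √(k/m) = √(7690/595) = 3.595 rad/s.
Critical damping c_c = 2√(k·m) = 2√(7690 × 595) = 4278 N·s/m, so ζ = c/c_c = 1320/4278 = 0.3085.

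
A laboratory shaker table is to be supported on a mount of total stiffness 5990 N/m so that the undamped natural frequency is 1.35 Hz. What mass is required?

ω_n = 2πf_n = 2π × 1.35 = 8.482 rad/s.
m = k/ω_n² = 5990/8.482² = 5990/71.95 = 83.25 kg.

83.3 kg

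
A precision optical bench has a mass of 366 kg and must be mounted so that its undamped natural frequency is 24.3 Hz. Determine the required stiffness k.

8530000 N/m

ω_n = 2πf_n = 2π × 24.3 = 152.7 rad/s.
k = m·ω_n² = 366 × 152.7² = 366 × 23310 = 8532000 N/m.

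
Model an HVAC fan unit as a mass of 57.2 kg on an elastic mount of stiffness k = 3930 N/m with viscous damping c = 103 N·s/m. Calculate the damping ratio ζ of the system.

ω_n = √(k/m) = √(3930/57.2) = 8.289 rad/s.
Critical damping c_c = 2√(k·m) = 2√(3930 × 57.2) = 948.3 N·s/m, so ζ = c/c_c = 103/948.3 = 0.1086.

0.109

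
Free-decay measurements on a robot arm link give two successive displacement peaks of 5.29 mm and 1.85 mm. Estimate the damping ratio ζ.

Logarithmic decrement δ = (1/n)·ln(x₀/x_n) = (1/1)·ln(5.29/1.85) = (1/1)·ln(2.859) = 1.051.
ζ = δ/√(4π² + δ²) = 1.051/√(39.48 + 1.10) = 1.051/6.370 = 0.1649.

0.165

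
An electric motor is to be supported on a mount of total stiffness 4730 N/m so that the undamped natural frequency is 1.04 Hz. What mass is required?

ω_n = 2πf_n = 2π × 1.04 = 6.535 rad/s.
m = k/ω_n² = 4730/6.535² = 4730/42.70 = 110.8 kg.

111 kg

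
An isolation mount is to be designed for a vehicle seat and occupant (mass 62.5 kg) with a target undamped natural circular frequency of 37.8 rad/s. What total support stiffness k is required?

89300 N/m

k = m·ω_n² = 62.5 × 37.80² = 62.5 × 1429 = 89300 N/m.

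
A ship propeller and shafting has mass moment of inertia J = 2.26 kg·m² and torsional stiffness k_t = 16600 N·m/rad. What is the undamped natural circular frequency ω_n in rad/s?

ω_n = √(k_t/J) = √(16600/2.26) = √7345 = 85.70 rad/s.

85.7 rad/s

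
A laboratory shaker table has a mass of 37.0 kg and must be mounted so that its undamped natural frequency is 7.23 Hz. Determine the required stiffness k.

ω_n = 2πf_n = 2π × 7.23 = 45.43 rad/s.
k = m·ω_n² = 37.0 × 45.43² = 37.0 × 2064 = 76360 N/m.

76400 N/m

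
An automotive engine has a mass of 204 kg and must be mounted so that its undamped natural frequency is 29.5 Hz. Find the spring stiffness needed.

ω_n = 2πf_n = 2π × 29.5 = 185.4 rad/s.
k = m·ω_n² = 204 × 185.4² = 204 × 34360 = 7009000 N/m.

7010000 N/m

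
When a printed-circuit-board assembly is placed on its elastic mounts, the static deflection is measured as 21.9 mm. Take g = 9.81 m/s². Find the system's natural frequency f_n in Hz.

ω_n = √(g/δ_st) = √(9.81/0.0219) = √447.9 = 21.16 rad/s.
f_n = ω_n/(2π) = 21.16/6.283 = 3.368 Hz.

3.37 Hz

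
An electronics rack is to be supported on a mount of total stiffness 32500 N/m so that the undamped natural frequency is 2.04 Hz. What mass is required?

ω_n = 2πf_n = 2π × 2.04 = 12.82 rad/s.
m = k/ω_n² = 32500/12.82² = 32500/164.3 = 197.8 kg.

198 kg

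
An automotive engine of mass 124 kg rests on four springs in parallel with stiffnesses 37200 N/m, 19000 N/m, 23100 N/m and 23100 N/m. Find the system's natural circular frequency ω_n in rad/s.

28.7 rad/s

Parallel springs add: k_eq = 37200 + 19000 + 23100 + 23100 = 102400 N/m.
ω_n = √(k_eq/m) = √(102400/124) = √825.8 = 28.74 rad/s.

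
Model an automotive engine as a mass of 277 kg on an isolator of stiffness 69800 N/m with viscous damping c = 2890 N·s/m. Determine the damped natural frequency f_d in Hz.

2.39 Hz

ω_n = √(k/m) = √(69800/277) = 15.87 rad/s.
Critical damping c_c = 2√(k·m) = 2√(69800 × 277) = 8794 N·s/m, so ζ = c/c_c = 2890/8794 = 0.3286.
ω_d = ω_n√(1 − ζ²) = 15.87 × √(1 − 0.108) = 14.99 rad/s.
f_d = ω_d/(2π) = 2.386 Hz.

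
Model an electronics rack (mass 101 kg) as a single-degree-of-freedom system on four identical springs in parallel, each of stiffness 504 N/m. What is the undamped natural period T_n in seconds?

Parallel springs add: k_eq = 4 × 504 = 2016 N/m.
ω_n = √(k_eq/m) = √(2016/101) = √19.96 = 4.468 rad/s.
T_n = 2π/ω_n = 6.283/4.468 = 1.406 s.

1.41 s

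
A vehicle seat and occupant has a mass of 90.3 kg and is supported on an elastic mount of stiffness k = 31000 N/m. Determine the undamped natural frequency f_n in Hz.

2.95 Hz

ω_n = √(k/m) = √(31000/90.3) = √343.3 = 18.53 rad/s.
f_n = ω_n/(2π) = 18.53/6.283 = 2.949 Hz.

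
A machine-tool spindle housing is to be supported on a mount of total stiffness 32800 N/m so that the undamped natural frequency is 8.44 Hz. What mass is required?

ω_n = 2πf_n = 2π × 8.44 = 53.03 rad/s.
m = k/ω_n² = 32800/53.03² = 32800/2812 = 11.66 kg.

11.7 kg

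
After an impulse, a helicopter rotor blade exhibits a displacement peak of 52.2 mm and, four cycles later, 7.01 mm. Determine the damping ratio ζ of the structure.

Logarithmic decrement δ = (1/n)·ln(x₀/x_n) = (1/4)·ln(52.2/7.01) = (1/4)·ln(7.447) = 0.5019.
ζ = δ/√(4π² + δ²) = 0.5019/√(39.48 + 0.252) = 0.5019/6.303 = 0.07963.

0.0796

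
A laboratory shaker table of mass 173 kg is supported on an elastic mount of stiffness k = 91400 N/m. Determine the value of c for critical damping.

c_c = 2√(k·m) = 2√(91400 × 173) = 2 × 3976 = 7953 N·s/m.

7950 N·s/m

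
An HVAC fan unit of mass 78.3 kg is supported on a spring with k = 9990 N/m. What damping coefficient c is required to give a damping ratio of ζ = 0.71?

c_c = 2√(k·m) = 2√(9990 × 78.3) = 1769 N·s/m.
c = ζ·c_c = 0.71 × 1769 = 1256 N·s/m.

1260 N·s/m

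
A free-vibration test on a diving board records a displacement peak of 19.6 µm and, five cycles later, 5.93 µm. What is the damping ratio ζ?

Logarithmic decrement δ = (1/n)·ln(x₀/x_n) = (1/5)·ln(19.6/5.93) = (1/5)·ln(3.305) = 0.2391.
ζ = δ/√(4π² + δ²) = 0.2391/√(39.48 + 0.0572) = 0.2391/6.288 = 0.03803.

0.0380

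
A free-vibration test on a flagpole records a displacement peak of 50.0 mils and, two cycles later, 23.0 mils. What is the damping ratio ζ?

Logarithmic decrement δ = (1/n)·ln(x₀/x_n) = (1/2)·ln(50.0/23.0) = (1/2)·ln(2.174) = 0.3883.
ζ = δ/√(4π² + δ²) = 0.3883/√(39.48 + 0.151) = 0.3883/6.295 = 0.06168.

0.0617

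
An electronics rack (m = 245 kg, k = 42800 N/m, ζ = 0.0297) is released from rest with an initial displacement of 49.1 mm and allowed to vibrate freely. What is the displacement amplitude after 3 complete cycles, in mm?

28.0 mm

Logarithmic decrement δ = 2πζ/√(1 − ζ²) = 2π × 0.02970/√(1 − 0.000882) = 0.1867.
After n cycles, x_n/x₀ = e^(−nδ), so x_3 = 49.1 × e^(−3 × 0.1867) = 49.1 × 0.5712 = 28.04 mm.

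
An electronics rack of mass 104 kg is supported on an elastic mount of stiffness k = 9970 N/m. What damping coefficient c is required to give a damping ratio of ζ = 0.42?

c_c = 2√(k·m) = 2√(9970 × 104) = 2037 N·s/m.
c = ζ·c_c = 0.42 × 2037 = 855.3 N·s/m.

855 N·s/m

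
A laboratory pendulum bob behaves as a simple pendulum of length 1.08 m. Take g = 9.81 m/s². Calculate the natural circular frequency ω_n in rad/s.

3.01 rad/s

For a simple pendulum ω_n = √(g/L) = √(9.81/1.08) = √9.083 = 3.014 rad/s.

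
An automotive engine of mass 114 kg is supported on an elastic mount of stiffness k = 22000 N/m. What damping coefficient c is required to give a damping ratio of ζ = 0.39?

c_c = 2√(k·m) = 2√(22000 × 114) = 3167 N·s/m.
c = ζ·c_c = 0.39 × 3167 = 1235 N·s/m.

1240 N·s/m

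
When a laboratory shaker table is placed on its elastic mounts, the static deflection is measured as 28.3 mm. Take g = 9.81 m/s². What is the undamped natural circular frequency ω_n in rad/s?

18.6 rad/s

ω_n = √(g/δ_st) = √(9.81/0.0283) = √346.6 = 18.62 rad/s.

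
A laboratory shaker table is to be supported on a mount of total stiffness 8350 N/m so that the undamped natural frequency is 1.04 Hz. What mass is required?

ω_n = 2πf_n = 2π × 1.04 = 6.535 rad/s.
m = k/ω_n² = 8350/6.535² = 8350/42.70 = 195.6 kg.

196 kg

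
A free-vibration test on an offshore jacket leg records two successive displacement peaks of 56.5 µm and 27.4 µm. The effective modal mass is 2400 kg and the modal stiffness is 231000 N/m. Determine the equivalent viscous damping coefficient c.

5390 N·s/m

Logarithmic decrement δ = (1/n)·ln(x₀/x_n) = (1/1)·ln(56.5/27.4) = (1/1)·ln(2.062) = 0.7237.
ζ = δ/√(4π² + δ²) = 0.7237/√(39.48 + 0.524) = 0.7237/6.325 = 0.1144.
c = ζ · 2√(km) = 0.1144 × 2√(231000 × 2400) = 0.1144 × 47090 = 5388 N·s/m.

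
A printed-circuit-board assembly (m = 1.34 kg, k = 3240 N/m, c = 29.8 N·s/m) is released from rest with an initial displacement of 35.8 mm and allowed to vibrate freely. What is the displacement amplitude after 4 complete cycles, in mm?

0.105 mm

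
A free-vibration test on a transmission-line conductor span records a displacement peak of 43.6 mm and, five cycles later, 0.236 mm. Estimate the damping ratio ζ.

0.164

Logarithmic decrement δ = (1/n)·ln(x₀/x_n) = (1/5)·ln(43.6/0.236) = (1/5)·ln(184.7) = 1.044.
ζ = δ/√(4π² + δ²) = 1.044/√(39.48 + 1.09) = 1.044/6.369 = 0.1639.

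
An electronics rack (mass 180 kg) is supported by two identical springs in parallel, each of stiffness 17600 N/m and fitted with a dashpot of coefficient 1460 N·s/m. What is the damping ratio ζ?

0.290

Parallel springs add: k_eq = 2 × 17600 = 35200 N/m.
ω_n = √(k_eq/m) = √(35200/180) = 13.98 rad/s.
Critical damping c_c = 2√(k_eq·m) = 2√(35200 × 180) = 5034 N·s/m, so ζ = c/c_c = 1460/5034 = 0.2900.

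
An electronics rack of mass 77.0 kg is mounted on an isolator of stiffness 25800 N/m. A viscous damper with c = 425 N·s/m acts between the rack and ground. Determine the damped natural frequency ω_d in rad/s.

ω_n = √(k/m) = √(25800/77.0) = 18.30 rad/s.
Critical damping c_c = 2√(k·m) = 2√(25800 × 77.0) = 2819 N·s/m, so ζ = c/c_c = 425/2819 = 0.1508.
ω_d = ω_n√(1 − ζ²) = 18.30 × √(1 − 0.0227) = 18.10 rad/s.

18.1 rad/s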